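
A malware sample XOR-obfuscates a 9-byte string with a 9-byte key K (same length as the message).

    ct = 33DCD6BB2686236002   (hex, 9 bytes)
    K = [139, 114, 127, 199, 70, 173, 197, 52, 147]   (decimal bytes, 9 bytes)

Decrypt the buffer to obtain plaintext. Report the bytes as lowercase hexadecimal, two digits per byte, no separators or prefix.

byte 0:  51 xor 139 = 184
byte 1: 220 xor 114 = 174
byte 2: 214 xor 127 = 169
byte 3: 187 xor 199 = 124
byte 4:  38 xor  70 =  96
byte 5: 134 xor 173 =  43
byte 6:  35 xor 197 = 230
byte 7:  96 xor  52 =  84
byte 8:   2 xor 147 = 145

b8aea97c602be65491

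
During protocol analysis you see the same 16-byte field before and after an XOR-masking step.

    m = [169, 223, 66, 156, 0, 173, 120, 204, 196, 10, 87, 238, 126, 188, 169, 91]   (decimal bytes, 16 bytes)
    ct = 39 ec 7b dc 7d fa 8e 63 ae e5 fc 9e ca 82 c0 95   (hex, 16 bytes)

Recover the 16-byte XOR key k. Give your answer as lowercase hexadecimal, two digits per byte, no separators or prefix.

Since ct = m ⊕ k, XORing both sides with m gives k = m ⊕ ct.
byte 0: a9 xor 39 = 90
byte 1: df xor ec = 33
byte 2: 42 xor 7b = 39
byte 3: 9c xor dc = 40
byte 4: 00 xor 7d = 7d
byte 5: ad xor fa = 57
byte 6: 78 xor 8e = f6
byte 7: cc xor 63 = af
byte 8: c4 xor ae = 6a
byte 9: 0a xor e5 = ef
byte 10: 57 xor fc = ab
byte 11: ee xor 9e = 70
byte 12: 7e xor ca = b4
byte 13: bc xor 82 = 3e
byte 14: a9 xor c0 = 69
byte 15: 5b xor 95 = ce

903339407d57f6af6aefab70b43e69ce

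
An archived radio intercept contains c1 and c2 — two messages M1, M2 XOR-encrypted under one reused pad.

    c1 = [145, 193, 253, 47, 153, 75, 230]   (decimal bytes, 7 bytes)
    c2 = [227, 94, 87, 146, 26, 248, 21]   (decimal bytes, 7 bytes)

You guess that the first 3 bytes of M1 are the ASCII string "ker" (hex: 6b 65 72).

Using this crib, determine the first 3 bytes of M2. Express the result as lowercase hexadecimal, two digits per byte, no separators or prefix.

First, c1 ⊕ c2 = (M1 ⊕ K) ⊕ (M2 ⊕ K) = M1 ⊕ M2, so the key drops out. Then M2 = (M1 ⊕ M2) ⊕ M1 over the first 3 bytes.
byte 0: (91 XOR e3) XOR 6b = 72 XOR 6b = 19
byte 1: (c1 XOR 5e) XOR 65 = 9f XOR 65 = fa
byte 2: (fd XOR 57) XOR 72 = aa XOR 72 = d8

19fad8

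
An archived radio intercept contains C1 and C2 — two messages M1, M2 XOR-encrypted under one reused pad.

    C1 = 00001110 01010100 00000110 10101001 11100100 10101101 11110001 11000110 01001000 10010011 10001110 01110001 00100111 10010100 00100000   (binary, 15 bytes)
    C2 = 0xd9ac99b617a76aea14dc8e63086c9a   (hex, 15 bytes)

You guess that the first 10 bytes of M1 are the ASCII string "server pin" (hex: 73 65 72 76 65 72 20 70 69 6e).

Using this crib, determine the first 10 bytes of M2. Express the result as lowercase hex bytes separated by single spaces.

First, C1 ⊕ C2 = (M1 ⊕ K) ⊕ (M2 ⊕ K) = M1 ⊕ M2, so the key drops out. Then M2 = (M1 ⊕ M2) ⊕ M1 over the first 10 bytes.
byte 0: (0e xor d9) xor 73 = d7 xor 73 = a4
byte 1: (54 xor ac) xor 65 = f8 xor 65 = 9d
byte 2: (06 xor 99) xor 72 = 9f xor 72 = ed
byte 3: (a9 xor b6) xor 76 = 1f xor 76 = 69
byte 4: (e4 xor 17) xor 65 = f3 xor 65 = 96
byte 5: (ad xor a7) xor 72 = 0a xor 72 = 78
byte 6: (f1 xor 6a) xor 20 = 9b xor 20 = bb
byte 7: (c6 xor ea) xor 70 = 2c xor 70 = 5c
byte 8: (48 xor 14) xor 69 = 5c xor 69 = 35
byte 9: (93 xor dc) xor 6e = 4f xor 6e = 21

a4 9d ed 69 96 78 bb 5c 35 21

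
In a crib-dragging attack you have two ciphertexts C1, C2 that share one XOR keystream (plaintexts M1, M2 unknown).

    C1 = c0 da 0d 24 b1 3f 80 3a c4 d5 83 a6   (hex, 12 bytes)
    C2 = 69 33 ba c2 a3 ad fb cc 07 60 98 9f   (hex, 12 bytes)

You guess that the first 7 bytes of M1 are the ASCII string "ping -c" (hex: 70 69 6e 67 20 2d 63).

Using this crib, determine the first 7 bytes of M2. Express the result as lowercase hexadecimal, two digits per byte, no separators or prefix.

First, C1 ⊕ C2 = (M1 ⊕ K) ⊕ (M2 ⊕ K) = M1 ⊕ M2, so the key drops out. Then M2 = (M1 ⊕ M2) ⊕ M1 over the first 7 bytes.
byte 0: (c0 ^ 69) ^ 70 = a9 ^ 70 = d9
byte 1: (da ^ 33) ^ 69 = e9 ^ 69 = 80
byte 2: (0d ^ ba) ^ 6e = b7 ^ 6e = d9
byte 3: (24 ^ c2) ^ 67 = e6 ^ 67 = 81
byte 4: (b1 ^ a3) ^ 20 = 12 ^ 20 = 32
byte 5: (3f ^ ad) ^ 2d = 92 ^ 2d = bf
byte 6: (80 ^ fb) ^ 63 = 7b ^ 63 = 18

d980d98132bf18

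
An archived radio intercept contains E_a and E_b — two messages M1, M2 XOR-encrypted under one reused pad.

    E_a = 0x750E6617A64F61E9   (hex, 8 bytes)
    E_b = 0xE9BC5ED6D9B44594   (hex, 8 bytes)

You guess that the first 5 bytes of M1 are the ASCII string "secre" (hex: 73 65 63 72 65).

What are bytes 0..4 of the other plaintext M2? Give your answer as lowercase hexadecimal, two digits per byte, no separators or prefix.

efd75bb31a

First, E_a ⊕ E_b = (M1 ⊕ K) ⊕ (M2 ⊕ K) = M1 ⊕ M2, so the key drops out. Then M2 = (M1 ⊕ M2) ⊕ M1 over the first 5 bytes.
byte 0: (75 ⊕ e9) ⊕ 73 = 9c ⊕ 73 = ef
byte 1: (0e ⊕ bc) ⊕ 65 = b2 ⊕ 65 = d7
byte 2: (66 ⊕ 5e) ⊕ 63 = 38 ⊕ 63 = 5b
byte 3: (17 ⊕ d6) ⊕ 72 = c1 ⊕ 72 = b3
byte 4: (a6 ⊕ d9) ⊕ 65 = 7f ⊕ 65 = 1a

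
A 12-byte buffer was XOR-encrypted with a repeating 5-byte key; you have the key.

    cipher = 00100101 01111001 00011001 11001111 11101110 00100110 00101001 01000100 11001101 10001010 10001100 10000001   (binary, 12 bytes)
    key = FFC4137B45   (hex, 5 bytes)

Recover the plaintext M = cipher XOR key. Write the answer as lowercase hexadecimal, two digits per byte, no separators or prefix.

dabd0ab4abd9ed57b6cf7345

The 5-byte key repeats, so the effective keystream is ff c4 13 7b 45 ff c4 13 7b 45 ff c4.
byte 0: 00100101 xor 11111111 = 11011010
byte 1: 01111001 xor 11000100 = 10111101
byte 2: 00011001 xor 00010011 = 00001010
byte 3: 11001111 xor 01111011 = 10110100
byte 4: 11101110 xor 01000101 = 10101011
byte 5: 00100110 xor 11111111 = 11011001
byte 6: 00101001 xor 11000100 = 11101101
byte 7: 01000100 xor 00010011 = 01010111
byte 8: 11001101 xor 01111011 = 10110110
byte 9: 10001010 xor 01000101 = 11001111
byte 10: 10001100 xor 11111111 = 01110011
byte 11: 10000001 xor 11000100 = 01000101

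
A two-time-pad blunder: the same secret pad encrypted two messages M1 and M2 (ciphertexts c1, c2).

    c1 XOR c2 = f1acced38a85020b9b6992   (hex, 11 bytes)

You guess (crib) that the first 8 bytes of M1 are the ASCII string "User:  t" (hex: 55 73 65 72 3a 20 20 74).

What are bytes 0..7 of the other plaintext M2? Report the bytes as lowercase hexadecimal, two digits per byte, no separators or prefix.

a4dfaba1b0a5227f

Since c1 ⊕ c2 = M1 ⊕ M2, XORing with the guessed M1 bytes yields the corresponding M2 bytes: M2 = (c1 ⊕ c2) ⊕ M1.
11110001 ⊕ 01010101 = 10100100
10101100 ⊕ 01110011 = 11011111
11001110 ⊕ 01100101 = 10101011
11010011 ⊕ 01110010 = 10100001
10001010 ⊕ 00111010 = 10110000
10000101 ⊕ 00100000 = 10100101
00000010 ⊕ 00100000 = 00100010
00001011 ⊕ 01110100 = 01111111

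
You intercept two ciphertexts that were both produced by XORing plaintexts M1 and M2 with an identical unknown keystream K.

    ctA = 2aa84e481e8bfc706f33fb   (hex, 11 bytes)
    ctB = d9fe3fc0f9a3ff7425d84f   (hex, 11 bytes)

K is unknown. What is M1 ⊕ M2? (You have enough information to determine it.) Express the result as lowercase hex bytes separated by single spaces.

ctA ⊕ ctB = (M1 ⊕ K) ⊕ (M2 ⊕ K) = M1 ⊕ M2 — the shared key cancels under XOR.
byte 0:  42 xor 217 = 243
byte 1: 168 xor 254 =  86
byte 2:  78 xor  63 = 113
byte 3:  72 xor 192 = 136
byte 4:  30 xor 249 = 231
byte 5: 139 xor 163 =  40
byte 6: 252 xor 255 =   3
byte 7: 112 xor 116 =   4
byte 8: 111 xor  37 =  74
byte 9:  51 xor 216 = 235
byte 10: 251 xor  79 = 180

f3 56 71 88 e7 28 03 04 4a eb b4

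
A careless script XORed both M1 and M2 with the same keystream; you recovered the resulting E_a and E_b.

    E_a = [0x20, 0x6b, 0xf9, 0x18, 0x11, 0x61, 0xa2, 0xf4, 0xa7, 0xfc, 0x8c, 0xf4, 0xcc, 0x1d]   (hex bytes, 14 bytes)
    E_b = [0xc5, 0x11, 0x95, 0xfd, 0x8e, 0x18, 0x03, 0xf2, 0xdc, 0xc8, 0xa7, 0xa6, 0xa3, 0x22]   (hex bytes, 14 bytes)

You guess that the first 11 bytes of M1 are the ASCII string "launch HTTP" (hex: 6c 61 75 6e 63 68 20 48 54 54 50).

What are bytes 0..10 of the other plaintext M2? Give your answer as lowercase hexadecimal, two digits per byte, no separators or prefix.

891b198bfc11814e2f607b

First, E_a ⊕ E_b = (M1 ⊕ K) ⊕ (M2 ⊕ K) = M1 ⊕ M2, so the key drops out. Then M2 = (M1 ⊕ M2) ⊕ M1 over the first 11 bytes.
byte 0: (20 xor c5) xor 6c = e5 xor 6c = 89
byte 1: (6b xor 11) xor 61 = 7a xor 61 = 1b
byte 2: (f9 xor 95) xor 75 = 6c xor 75 = 19
byte 3: (18 xor fd) xor 6e = e5 xor 6e = 8b
byte 4: (11 xor 8e) xor 63 = 9f xor 63 = fc
byte 5: (61 xor 18) xor 68 = 79 xor 68 = 11
byte 6: (a2 xor 03) xor 20 = a1 xor 20 = 81
byte 7: (f4 xor f2) xor 48 = 06 xor 48 = 4e
byte 8: (a7 xor dc) xor 54 = 7b xor 54 = 2f
byte 9: (fc xor c8) xor 54 = 34 xor 54 = 60
byte 10: (8c xor a7) xor 50 = 2b xor 50 = 7b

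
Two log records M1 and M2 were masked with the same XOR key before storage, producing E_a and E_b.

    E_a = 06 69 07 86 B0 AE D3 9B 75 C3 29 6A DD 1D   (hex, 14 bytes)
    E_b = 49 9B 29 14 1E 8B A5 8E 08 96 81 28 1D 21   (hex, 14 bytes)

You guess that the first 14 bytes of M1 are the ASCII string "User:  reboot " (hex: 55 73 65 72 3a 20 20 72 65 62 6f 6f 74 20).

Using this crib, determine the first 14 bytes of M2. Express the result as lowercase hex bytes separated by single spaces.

1a 81 4b e0 94 05 56 67 18 37 c7 2d b4 1c

First, E_a ⊕ E_b = (M1 ⊕ K) ⊕ (M2 ⊕ K) = M1 ⊕ M2, so the key drops out. Then M2 = (M1 ⊕ M2) ⊕ M1 over the first 14 bytes.
byte 0: (06 ^ 49) ^ 55 = 4f ^ 55 = 1a
byte 1: (69 ^ 9b) ^ 73 = f2 ^ 73 = 81
byte 2: (07 ^ 29) ^ 65 = 2e ^ 65 = 4b
byte 3: (86 ^ 14) ^ 72 = 92 ^ 72 = e0
byte 4: (b0 ^ 1e) ^ 3a = ae ^ 3a = 94
byte 5: (ae ^ 8b) ^ 20 = 25 ^ 20 = 05
byte 6: (d3 ^ a5) ^ 20 = 76 ^ 20 = 56
byte 7: (9b ^ 8e) ^ 72 = 15 ^ 72 = 67
byte 8: (75 ^ 08) ^ 65 = 7d ^ 65 = 18
byte 9: (c3 ^ 96) ^ 62 = 55 ^ 62 = 37
byte 10: (29 ^ 81) ^ 6f = a8 ^ 6f = c7
byte 11: (6a ^ 28) ^ 6f = 42 ^ 6f = 2d
byte 12: (dd ^ 1d) ^ 74 = c0 ^ 74 = b4
byte 13: (1d ^ 21) ^ 20 = 3c ^ 20 = 1c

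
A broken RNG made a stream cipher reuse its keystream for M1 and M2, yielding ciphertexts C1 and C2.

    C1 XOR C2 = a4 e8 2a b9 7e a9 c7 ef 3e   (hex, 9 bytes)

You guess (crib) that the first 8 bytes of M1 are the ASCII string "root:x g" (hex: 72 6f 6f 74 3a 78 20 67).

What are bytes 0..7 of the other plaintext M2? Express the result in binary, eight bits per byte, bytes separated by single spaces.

11010110 10000111 01000101 11001101 01000100 11010001 11100111 10001000

Since C1 ⊕ C2 = M1 ⊕ M2, XORing with the guessed M1 bytes yields the corresponding M2 bytes: M2 = (C1 ⊕ C2) ⊕ M1.
a4 xor 72 = d6
e8 xor 6f = 87
2a xor 6f = 45
b9 xor 74 = cd
7e xor 3a = 44
a9 xor 78 = d1
c7 xor 20 = e7
ef xor 67 = 88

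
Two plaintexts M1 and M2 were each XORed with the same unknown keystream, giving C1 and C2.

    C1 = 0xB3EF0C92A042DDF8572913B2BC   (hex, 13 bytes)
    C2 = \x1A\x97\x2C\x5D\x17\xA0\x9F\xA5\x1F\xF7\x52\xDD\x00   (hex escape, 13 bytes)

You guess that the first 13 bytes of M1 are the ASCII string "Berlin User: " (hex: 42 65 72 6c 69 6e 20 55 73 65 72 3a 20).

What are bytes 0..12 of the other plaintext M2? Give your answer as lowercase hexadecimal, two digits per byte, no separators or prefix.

eb1d52a3de8c62083bbb33559c

First, C1 ⊕ C2 = (M1 ⊕ K) ⊕ (M2 ⊕ K) = M1 ⊕ M2, so the key drops out. Then M2 = (M1 ⊕ M2) ⊕ M1 over the first 13 bytes.
byte 0: (b3 ^ 1a) ^ 42 = a9 ^ 42 = eb
byte 1: (ef ^ 97) ^ 65 = 78 ^ 65 = 1d
byte 2: (0c ^ 2c) ^ 72 = 20 ^ 72 = 52
byte 3: (92 ^ 5d) ^ 6c = cf ^ 6c = a3
byte 4: (a0 ^ 17) ^ 69 = b7 ^ 69 = de
byte 5: (42 ^ a0) ^ 6e = e2 ^ 6e = 8c
byte 6: (dd ^ 9f) ^ 20 = 42 ^ 20 = 62
byte 7: (f8 ^ a5) ^ 55 = 5d ^ 55 = 08
byte 8: (57 ^ 1f) ^ 73 = 48 ^ 73 = 3b
byte 9: (29 ^ f7) ^ 65 = de ^ 65 = bb
byte 10: (13 ^ 52) ^ 72 = 41 ^ 72 = 33
byte 11: (b2 ^ dd) ^ 3a = 6f ^ 3a = 55
byte 12: (bc ^ 00) ^ 20 = bc ^ 20 = 9c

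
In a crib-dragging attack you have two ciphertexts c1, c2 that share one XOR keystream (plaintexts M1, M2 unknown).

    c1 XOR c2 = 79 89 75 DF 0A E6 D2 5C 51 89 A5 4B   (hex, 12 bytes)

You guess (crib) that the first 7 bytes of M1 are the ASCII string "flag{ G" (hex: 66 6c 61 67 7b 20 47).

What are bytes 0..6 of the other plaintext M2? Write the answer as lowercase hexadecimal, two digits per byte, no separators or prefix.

Since c1 ⊕ c2 = M1 ⊕ M2, XORing with the guessed M1 bytes yields the corresponding M2 bytes: M2 = (c1 ⊕ c2) ⊕ M1.
01111001 ⊕ 01100110 = 00011111
10001001 ⊕ 01101100 = 11100101
01110101 ⊕ 01100001 = 00010100
11011111 ⊕ 01100111 = 10111000
00001010 ⊕ 01111011 = 01110001
11100110 ⊕ 00100000 = 11000110
11010010 ⊕ 01000111 = 10010101

1fe514b871c695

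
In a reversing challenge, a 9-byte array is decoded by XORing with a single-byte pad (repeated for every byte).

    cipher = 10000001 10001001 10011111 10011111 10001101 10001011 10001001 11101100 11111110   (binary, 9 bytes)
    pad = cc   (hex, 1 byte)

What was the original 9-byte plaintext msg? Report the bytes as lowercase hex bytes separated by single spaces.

4d 45 53 53 41 47 45 20 32

The 1-byte key repeats, so the effective keystream is cc cc cc cc cc cc cc cc cc.
byte 0: 81 ⊕ cc = 4d
byte 1: 89 ⊕ cc = 45
byte 2: 9f ⊕ cc = 53
byte 3: 9f ⊕ cc = 53
byte 4: 8d ⊕ cc = 41
byte 5: 8b ⊕ cc = 47
byte 6: 89 ⊕ cc = 45
byte 7: ec ⊕ cc = 20
byte 8: fe ⊕ cc = 32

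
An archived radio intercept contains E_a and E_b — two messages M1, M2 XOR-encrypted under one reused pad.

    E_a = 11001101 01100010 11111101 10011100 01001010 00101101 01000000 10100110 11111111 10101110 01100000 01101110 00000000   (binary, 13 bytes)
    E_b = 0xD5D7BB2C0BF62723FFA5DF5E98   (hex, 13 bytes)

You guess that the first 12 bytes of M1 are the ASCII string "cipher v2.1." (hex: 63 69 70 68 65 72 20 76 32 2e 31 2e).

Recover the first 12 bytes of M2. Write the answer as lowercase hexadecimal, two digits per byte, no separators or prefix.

First, E_a ⊕ E_b = (M1 ⊕ K) ⊕ (M2 ⊕ K) = M1 ⊕ M2, so the key drops out. Then M2 = (M1 ⊕ M2) ⊕ M1 over the first 12 bytes.
byte 0: (cd ⊕ d5) ⊕ 63 = 18 ⊕ 63 = 7b
byte 1: (62 ⊕ d7) ⊕ 69 = b5 ⊕ 69 = dc
byte 2: (fd ⊕ bb) ⊕ 70 = 46 ⊕ 70 = 36
byte 3: (9c ⊕ 2c) ⊕ 68 = b0 ⊕ 68 = d8
byte 4: (4a ⊕ 0b) ⊕ 65 = 41 ⊕ 65 = 24
byte 5: (2d ⊕ f6) ⊕ 72 = db ⊕ 72 = a9
byte 6: (40 ⊕ 27) ⊕ 20 = 67 ⊕ 20 = 47
byte 7: (a6 ⊕ 23) ⊕ 76 = 85 ⊕ 76 = f3
byte 8: (ff ⊕ ff) ⊕ 32 = 00 ⊕ 32 = 32
byte 9: (ae ⊕ a5) ⊕ 2e = 0b ⊕ 2e = 25
byte 10: (60 ⊕ df) ⊕ 31 = bf ⊕ 31 = 8e
byte 11: (6e ⊕ 5e) ⊕ 2e = 30 ⊕ 2e = 1e

7bdc36d824a947f332258e1e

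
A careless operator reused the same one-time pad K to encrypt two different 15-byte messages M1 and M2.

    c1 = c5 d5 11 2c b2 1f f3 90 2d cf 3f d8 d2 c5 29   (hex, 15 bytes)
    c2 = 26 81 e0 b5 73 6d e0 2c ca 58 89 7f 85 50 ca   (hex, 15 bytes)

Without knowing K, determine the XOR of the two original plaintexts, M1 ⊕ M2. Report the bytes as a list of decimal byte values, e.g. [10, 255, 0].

c1 ⊕ c2 = (M1 ⊕ K) ⊕ (M2 ⊕ K) = M1 ⊕ M2 — the shared key cancels under XOR.
byte 0: c5 XOR 26 = e3
byte 1: d5 XOR 81 = 54
byte 2: 11 XOR e0 = f1
byte 3: 2c XOR b5 = 99
byte 4: b2 XOR 73 = c1
byte 5: 1f XOR 6d = 72
byte 6: f3 XOR e0 = 13
byte 7: 90 XOR 2c = bc
byte 8: 2d XOR ca = e7
byte 9: cf XOR 58 = 97
byte 10: 3f XOR 89 = b6
byte 11: d8 XOR 7f = a7
byte 12: d2 XOR 85 = 57
byte 13: c5 XOR 50 = 95
byte 14: 29 XOR ca = e3

[227, 84, 241, 153, 193, 114, 19, 188, 231, 151, 182, 167, 87, 149, 227]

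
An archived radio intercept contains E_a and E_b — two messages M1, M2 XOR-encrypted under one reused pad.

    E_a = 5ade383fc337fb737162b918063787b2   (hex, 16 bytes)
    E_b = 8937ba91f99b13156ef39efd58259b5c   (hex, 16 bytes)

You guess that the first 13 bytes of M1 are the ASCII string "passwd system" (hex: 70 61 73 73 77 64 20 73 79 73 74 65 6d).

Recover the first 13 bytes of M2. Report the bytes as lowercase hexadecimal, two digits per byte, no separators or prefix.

First, E_a ⊕ E_b = (M1 ⊕ K) ⊕ (M2 ⊕ K) = M1 ⊕ M2, so the key drops out. Then M2 = (M1 ⊕ M2) ⊕ M1 over the first 13 bytes.
byte 0: (5a ⊕ 89) ⊕ 70 = d3 ⊕ 70 = a3
byte 1: (de ⊕ 37) ⊕ 61 = e9 ⊕ 61 = 88
byte 2: (38 ⊕ ba) ⊕ 73 = 82 ⊕ 73 = f1
byte 3: (3f ⊕ 91) ⊕ 73 = ae ⊕ 73 = dd
byte 4: (c3 ⊕ f9) ⊕ 77 = 3a ⊕ 77 = 4d
byte 5: (37 ⊕ 9b) ⊕ 64 = ac ⊕ 64 = c8
byte 6: (fb ⊕ 13) ⊕ 20 = e8 ⊕ 20 = c8
byte 7: (73 ⊕ 15) ⊕ 73 = 66 ⊕ 73 = 15
byte 8: (71 ⊕ 6e) ⊕ 79 = 1f ⊕ 79 = 66
byte 9: (62 ⊕ f3) ⊕ 73 = 91 ⊕ 73 = e2
byte 10: (b9 ⊕ 9e) ⊕ 74 = 27 ⊕ 74 = 53
byte 11: (18 ⊕ fd) ⊕ 65 = e5 ⊕ 65 = 80
byte 12: (06 ⊕ 58) ⊕ 6d = 5e ⊕ 6d = 33

a388f1dd4dc8c81566e2538033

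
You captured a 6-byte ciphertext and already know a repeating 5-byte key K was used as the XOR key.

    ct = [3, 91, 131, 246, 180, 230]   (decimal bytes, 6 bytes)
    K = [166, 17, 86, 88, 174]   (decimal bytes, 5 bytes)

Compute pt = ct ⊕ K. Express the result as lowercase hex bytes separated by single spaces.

a5 4a d5 ae 1a 40

The 5-byte key repeats, so the effective keystream is a6 11 56 58 ae a6.
byte 0: 00000011 XOR 10100110 = 10100101
byte 1: 01011011 XOR 00010001 = 01001010
byte 2: 10000011 XOR 01010110 = 11010101
byte 3: 11110110 XOR 01011000 = 10101110
byte 4: 10110100 XOR 10101110 = 00011010
byte 5: 11100110 XOR 10100110 = 01000000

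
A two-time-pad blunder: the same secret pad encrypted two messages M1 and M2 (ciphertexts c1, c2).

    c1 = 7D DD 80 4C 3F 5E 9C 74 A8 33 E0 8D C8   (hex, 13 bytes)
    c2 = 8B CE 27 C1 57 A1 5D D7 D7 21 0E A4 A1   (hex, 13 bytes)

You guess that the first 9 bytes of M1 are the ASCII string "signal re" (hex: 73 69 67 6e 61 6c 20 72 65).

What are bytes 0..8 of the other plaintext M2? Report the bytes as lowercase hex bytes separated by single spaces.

First, c1 ⊕ c2 = (M1 ⊕ K) ⊕ (M2 ⊕ K) = M1 ⊕ M2, so the key drops out. Then M2 = (M1 ⊕ M2) ⊕ M1 over the first 9 bytes.
byte 0: (7d ⊕ 8b) ⊕ 73 = f6 ⊕ 73 = 85
byte 1: (dd ⊕ ce) ⊕ 69 = 13 ⊕ 69 = 7a
byte 2: (80 ⊕ 27) ⊕ 67 = a7 ⊕ 67 = c0
byte 3: (4c ⊕ c1) ⊕ 6e = 8d ⊕ 6e = e3
byte 4: (3f ⊕ 57) ⊕ 61 = 68 ⊕ 61 = 09
byte 5: (5e ⊕ a1) ⊕ 6c = ff ⊕ 6c = 93
byte 6: (9c ⊕ 5d) ⊕ 20 = c1 ⊕ 20 = e1
byte 7: (74 ⊕ d7) ⊕ 72 = a3 ⊕ 72 = d1
byte 8: (a8 ⊕ d7) ⊕ 65 = 7f ⊕ 65 = 1a

85 7a c0 e3 09 93 e1 d1 1a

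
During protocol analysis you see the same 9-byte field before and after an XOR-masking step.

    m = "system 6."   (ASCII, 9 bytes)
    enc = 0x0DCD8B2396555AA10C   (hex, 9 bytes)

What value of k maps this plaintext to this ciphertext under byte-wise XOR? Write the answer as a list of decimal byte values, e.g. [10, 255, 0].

Since enc = m ⊕ k, XORing both sides with m gives k = m ⊕ enc.
byte 0: 73 ⊕ 0d = 7e
byte 1: 79 ⊕ cd = b4
byte 2: 73 ⊕ 8b = f8
byte 3: 74 ⊕ 23 = 57
byte 4: 65 ⊕ 96 = f3
byte 5: 6d ⊕ 55 = 38
byte 6: 20 ⊕ 5a = 7a
byte 7: 36 ⊕ a1 = 97
byte 8: 2e ⊕ 0c = 22

[126, 180, 248, 87, 243, 56, 122, 151, 34]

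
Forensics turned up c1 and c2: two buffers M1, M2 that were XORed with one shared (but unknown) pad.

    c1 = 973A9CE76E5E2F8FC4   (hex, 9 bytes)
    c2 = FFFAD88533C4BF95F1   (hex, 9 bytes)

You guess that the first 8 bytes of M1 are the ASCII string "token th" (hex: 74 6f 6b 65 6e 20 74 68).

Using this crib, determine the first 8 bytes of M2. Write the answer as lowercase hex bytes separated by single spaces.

1c af 2f 07 33 ba e4 72

First, c1 ⊕ c2 = (M1 ⊕ K) ⊕ (M2 ⊕ K) = M1 ⊕ M2, so the key drops out. Then M2 = (M1 ⊕ M2) ⊕ M1 over the first 8 bytes.
byte 0: (97 ⊕ ff) ⊕ 74 = 68 ⊕ 74 = 1c
byte 1: (3a ⊕ fa) ⊕ 6f = c0 ⊕ 6f = af
byte 2: (9c ⊕ d8) ⊕ 6b = 44 ⊕ 6b = 2f
byte 3: (e7 ⊕ 85) ⊕ 65 = 62 ⊕ 65 = 07
byte 4: (6e ⊕ 33) ⊕ 6e = 5d ⊕ 6e = 33
byte 5: (5e ⊕ c4) ⊕ 20 = 9a ⊕ 20 = ba
byte 6: (2f ⊕ bf) ⊕ 74 = 90 ⊕ 74 = e4
byte 7: (8f ⊕ 95) ⊕ 68 = 1a ⊕ 68 = 72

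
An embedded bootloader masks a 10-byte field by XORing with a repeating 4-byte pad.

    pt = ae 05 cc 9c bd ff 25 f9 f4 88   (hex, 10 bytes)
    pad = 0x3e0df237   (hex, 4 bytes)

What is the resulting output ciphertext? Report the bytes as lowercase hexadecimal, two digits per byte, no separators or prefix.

90083eab83f2d7ceca85

The 4-byte key repeats, so the effective keystream is 3e 0d f2 37 3e 0d f2 37 3e 0d.
byte 0: ae ⊕ 3e = 90
byte 1: 05 ⊕ 0d = 08
byte 2: cc ⊕ f2 = 3e
byte 3: 9c ⊕ 37 = ab
byte 4: bd ⊕ 3e = 83
byte 5: ff ⊕ 0d = f2
byte 6: 25 ⊕ f2 = d7
byte 7: f9 ⊕ 37 = ce
byte 8: f4 ⊕ 3e = ca
byte 9: 88 ⊕ 0d = 85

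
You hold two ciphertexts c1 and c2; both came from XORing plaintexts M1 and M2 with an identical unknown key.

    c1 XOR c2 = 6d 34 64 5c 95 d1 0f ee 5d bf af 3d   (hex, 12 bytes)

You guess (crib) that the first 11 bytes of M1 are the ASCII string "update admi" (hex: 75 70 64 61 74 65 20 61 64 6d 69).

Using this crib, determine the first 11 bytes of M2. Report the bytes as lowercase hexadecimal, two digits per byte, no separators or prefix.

Since c1 ⊕ c2 = M1 ⊕ M2, XORing with the guessed M1 bytes yields the corresponding M2 bytes: M2 = (c1 ⊕ c2) ⊕ M1.
01101101 ⊕ 01110101 = 00011000
00110100 ⊕ 01110000 = 01000100
01100100 ⊕ 01100100 = 00000000
01011100 ⊕ 01100001 = 00111101
10010101 ⊕ 01110100 = 11100001
11010001 ⊕ 01100101 = 10110100
00001111 ⊕ 00100000 = 00101111
11101110 ⊕ 01100001 = 10001111
01011101 ⊕ 01100100 = 00111001
10111111 ⊕ 01101101 = 11010010
10101111 ⊕ 01101001 = 11000110

1844003de1b42f8f39d2c6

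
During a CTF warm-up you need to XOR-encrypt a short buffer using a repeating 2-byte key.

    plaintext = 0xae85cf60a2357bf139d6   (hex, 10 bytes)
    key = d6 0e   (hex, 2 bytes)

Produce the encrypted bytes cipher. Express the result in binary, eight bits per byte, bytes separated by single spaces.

01111000 10001011 00011001 01101110 01110100 00111011 10101101 11111111 11101111 11011000

The 2-byte key repeats, so the effective keystream is d6 0e d6 0e d6 0e d6 0e d6 0e.
byte 0: 10101110 ^ 11010110 = 01111000
byte 1: 10000101 ^ 00001110 = 10001011
byte 2: 11001111 ^ 11010110 = 00011001
byte 3: 01100000 ^ 00001110 = 01101110
byte 4: 10100010 ^ 11010110 = 01110100
byte 5: 00110101 ^ 00001110 = 00111011
byte 6: 01111011 ^ 11010110 = 10101101
byte 7: 11110001 ^ 00001110 = 11111111
byte 8: 00111001 ^ 11010110 = 11101111
byte 9: 11010110 ^ 00001110 = 11011000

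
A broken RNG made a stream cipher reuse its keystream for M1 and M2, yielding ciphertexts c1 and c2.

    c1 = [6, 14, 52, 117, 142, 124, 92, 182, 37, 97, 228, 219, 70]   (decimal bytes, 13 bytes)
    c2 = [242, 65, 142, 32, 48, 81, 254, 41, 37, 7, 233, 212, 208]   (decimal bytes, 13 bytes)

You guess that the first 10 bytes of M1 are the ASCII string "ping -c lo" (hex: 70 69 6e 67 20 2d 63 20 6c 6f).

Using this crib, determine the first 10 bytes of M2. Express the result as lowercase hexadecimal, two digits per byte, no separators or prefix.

8426d4329e00c1bf6c09

First, c1 ⊕ c2 = (M1 ⊕ K) ⊕ (M2 ⊕ K) = M1 ⊕ M2, so the key drops out. Then M2 = (M1 ⊕ M2) ⊕ M1 over the first 10 bytes.
byte 0: (06 xor f2) xor 70 = f4 xor 70 = 84
byte 1: (0e xor 41) xor 69 = 4f xor 69 = 26
byte 2: (34 xor 8e) xor 6e = ba xor 6e = d4
byte 3: (75 xor 20) xor 67 = 55 xor 67 = 32
byte 4: (8e xor 30) xor 20 = be xor 20 = 9e
byte 5: (7c xor 51) xor 2d = 2d xor 2d = 00
byte 6: (5c xor fe) xor 63 = a2 xor 63 = c1
byte 7: (b6 xor 29) xor 20 = 9f xor 20 = bf
byte 8: (25 xor 25) xor 6c = 00 xor 6c = 6c
byte 9: (61 xor 07) xor 6f = 66 xor 6f = 09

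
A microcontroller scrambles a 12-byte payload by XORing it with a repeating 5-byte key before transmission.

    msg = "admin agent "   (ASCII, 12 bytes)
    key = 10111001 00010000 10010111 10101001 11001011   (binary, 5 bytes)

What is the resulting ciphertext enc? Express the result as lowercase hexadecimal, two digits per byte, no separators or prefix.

d874fac0a59971f0cca5cd30

The 5-byte key repeats, so the effective keystream is b9 10 97 a9 cb b9 10 97 a9 cb b9 10.
byte 0: 61 xor b9 = d8
byte 1: 64 xor 10 = 74
byte 2: 6d xor 97 = fa
byte 3: 69 xor a9 = c0
byte 4: 6e xor cb = a5
byte 5: 20 xor b9 = 99
byte 6: 61 xor 10 = 71
byte 7: 67 xor 97 = f0
byte 8: 65 xor a9 = cc
byte 9: 6e xor cb = a5
byte 10: 74 xor b9 = cd
byte 11: 20 xor 10 = 30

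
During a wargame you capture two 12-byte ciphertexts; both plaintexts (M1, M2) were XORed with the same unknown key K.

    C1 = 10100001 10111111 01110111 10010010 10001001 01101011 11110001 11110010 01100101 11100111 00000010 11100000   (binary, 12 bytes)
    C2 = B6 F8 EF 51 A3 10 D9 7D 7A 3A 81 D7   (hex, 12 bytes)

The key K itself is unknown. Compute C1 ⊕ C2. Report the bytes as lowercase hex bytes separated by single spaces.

C1 ⊕ C2 = (M1 ⊕ K) ⊕ (M2 ⊕ K) = M1 ⊕ M2 — the shared key cancels under XOR.
a1 xor b6 = 17
bf xor f8 = 47
77 xor ef = 98
92 xor 51 = c3
89 xor a3 = 2a
6b xor 10 = 7b
f1 xor d9 = 28
f2 xor 7d = 8f
65 xor 7a = 1f
e7 xor 3a = dd
02 xor 81 = 83
e0 xor d7 = 37

17 47 98 c3 2a 7b 28 8f 1f dd 83 37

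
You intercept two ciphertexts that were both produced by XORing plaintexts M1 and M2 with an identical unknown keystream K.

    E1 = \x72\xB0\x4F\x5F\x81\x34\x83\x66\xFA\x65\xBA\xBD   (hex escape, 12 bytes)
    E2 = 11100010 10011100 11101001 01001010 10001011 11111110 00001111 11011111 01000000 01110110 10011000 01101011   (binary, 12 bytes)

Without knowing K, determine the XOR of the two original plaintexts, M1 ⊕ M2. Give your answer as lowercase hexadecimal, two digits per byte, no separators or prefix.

E1 ⊕ E2 = (M1 ⊕ K) ⊕ (M2 ⊕ K) = M1 ⊕ M2 — the shared key cancels under XOR.
72 xor e2 = 90
b0 xor 9c = 2c
4f xor e9 = a6
5f xor 4a = 15
81 xor 8b = 0a
34 xor fe = ca
83 xor 0f = 8c
66 xor df = b9
fa xor 40 = ba
65 xor 76 = 13
ba xor 98 = 22
bd xor 6b = d6

902ca6150aca8cb9ba1322d6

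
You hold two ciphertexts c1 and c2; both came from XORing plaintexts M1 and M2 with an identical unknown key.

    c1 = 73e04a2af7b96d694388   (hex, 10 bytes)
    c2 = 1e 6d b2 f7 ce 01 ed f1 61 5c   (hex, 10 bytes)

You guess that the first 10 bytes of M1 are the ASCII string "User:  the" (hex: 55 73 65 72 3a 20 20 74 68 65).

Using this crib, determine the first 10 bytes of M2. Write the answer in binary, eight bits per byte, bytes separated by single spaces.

First, c1 ⊕ c2 = (M1 ⊕ K) ⊕ (M2 ⊕ K) = M1 ⊕ M2, so the key drops out. Then M2 = (M1 ⊕ M2) ⊕ M1 over the first 10 bytes.
byte 0: (73 ^ 1e) ^ 55 = 6d ^ 55 = 38
byte 1: (e0 ^ 6d) ^ 73 = 8d ^ 73 = fe
byte 2: (4a ^ b2) ^ 65 = f8 ^ 65 = 9d
byte 3: (2a ^ f7) ^ 72 = dd ^ 72 = af
byte 4: (f7 ^ ce) ^ 3a = 39 ^ 3a = 03
byte 5: (b9 ^ 01) ^ 20 = b8 ^ 20 = 98
byte 6: (6d ^ ed) ^ 20 = 80 ^ 20 = a0
byte 7: (69 ^ f1) ^ 74 = 98 ^ 74 = ec
byte 8: (43 ^ 61) ^ 68 = 22 ^ 68 = 4a
byte 9: (88 ^ 5c) ^ 65 = d4 ^ 65 = b1

00111000 11111110 10011101 10101111 00000011 10011000 10100000 11101100 01001010 10110001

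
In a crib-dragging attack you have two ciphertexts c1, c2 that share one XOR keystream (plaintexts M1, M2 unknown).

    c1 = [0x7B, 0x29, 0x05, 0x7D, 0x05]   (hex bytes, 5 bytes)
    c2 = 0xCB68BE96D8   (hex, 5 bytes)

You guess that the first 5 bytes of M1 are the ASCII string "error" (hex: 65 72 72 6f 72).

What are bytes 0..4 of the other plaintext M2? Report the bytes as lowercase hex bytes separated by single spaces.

d5 33 c9 84 af

First, c1 ⊕ c2 = (M1 ⊕ K) ⊕ (M2 ⊕ K) = M1 ⊕ M2, so the key drops out. Then M2 = (M1 ⊕ M2) ⊕ M1 over the first 5 bytes.
byte 0: (7b ⊕ cb) ⊕ 65 = b0 ⊕ 65 = d5
byte 1: (29 ⊕ 68) ⊕ 72 = 41 ⊕ 72 = 33
byte 2: (05 ⊕ be) ⊕ 72 = bb ⊕ 72 = c9
byte 3: (7d ⊕ 96) ⊕ 6f = eb ⊕ 6f = 84
byte 4: (05 ⊕ d8) ⊕ 72 = dd ⊕ 72 = af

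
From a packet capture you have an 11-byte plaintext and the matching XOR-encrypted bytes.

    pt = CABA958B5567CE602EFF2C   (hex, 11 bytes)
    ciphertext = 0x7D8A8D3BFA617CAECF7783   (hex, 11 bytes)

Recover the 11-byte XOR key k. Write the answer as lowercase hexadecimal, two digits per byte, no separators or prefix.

Since ciphertext = pt ⊕ k, XORing both sides with pt gives k = pt ⊕ ciphertext.
ca XOR 7d = b7
ba XOR 8a = 30
95 XOR 8d = 18
8b XOR 3b = b0
55 XOR fa = af
67 XOR 61 = 06
ce XOR 7c = b2
60 XOR ae = ce
2e XOR cf = e1
ff XOR 77 = 88
2c XOR 83 = af

b73018b0af06b2cee188af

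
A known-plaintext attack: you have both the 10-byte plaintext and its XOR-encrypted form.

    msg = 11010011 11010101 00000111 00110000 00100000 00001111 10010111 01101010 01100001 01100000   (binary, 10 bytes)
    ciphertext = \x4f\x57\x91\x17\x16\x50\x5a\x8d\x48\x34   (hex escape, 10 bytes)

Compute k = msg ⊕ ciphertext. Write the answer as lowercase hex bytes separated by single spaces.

Since ciphertext = msg ⊕ k, XORing both sides with msg gives k = msg ⊕ ciphertext.
byte 0: 11010011 ⊕ 01001111 = 10011100
byte 1: 11010101 ⊕ 01010111 = 10000010
byte 2: 00000111 ⊕ 10010001 = 10010110
byte 3: 00110000 ⊕ 00010111 = 00100111
byte 4: 00100000 ⊕ 00010110 = 00110110
byte 5: 00001111 ⊕ 01010000 = 01011111
byte 6: 10010111 ⊕ 01011010 = 11001101
byte 7: 01101010 ⊕ 10001101 = 11100111
byte 8: 01100001 ⊕ 01001000 = 00101001
byte 9: 01100000 ⊕ 00110100 = 01010100

9c 82 96 27 36 5f cd e7 29 54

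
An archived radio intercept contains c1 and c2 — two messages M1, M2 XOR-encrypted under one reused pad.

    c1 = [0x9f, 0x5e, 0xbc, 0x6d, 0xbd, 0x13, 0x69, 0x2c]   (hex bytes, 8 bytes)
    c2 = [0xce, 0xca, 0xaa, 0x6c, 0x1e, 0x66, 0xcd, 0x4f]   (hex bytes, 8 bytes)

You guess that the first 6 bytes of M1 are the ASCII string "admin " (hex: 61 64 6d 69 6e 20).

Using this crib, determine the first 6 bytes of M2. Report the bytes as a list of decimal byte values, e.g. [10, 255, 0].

[48, 240, 123, 104, 205, 85]

First, c1 ⊕ c2 = (M1 ⊕ K) ⊕ (M2 ⊕ K) = M1 ⊕ M2, so the key drops out. Then M2 = (M1 ⊕ M2) ⊕ M1 over the first 6 bytes.
byte 0: (9f ^ ce) ^ 61 = 51 ^ 61 = 30
byte 1: (5e ^ ca) ^ 64 = 94 ^ 64 = f0
byte 2: (bc ^ aa) ^ 6d = 16 ^ 6d = 7b
byte 3: (6d ^ 6c) ^ 69 = 01 ^ 69 = 68
byte 4: (bd ^ 1e) ^ 6e = a3 ^ 6e = cd
byte 5: (13 ^ 66) ^ 20 = 75 ^ 20 = 55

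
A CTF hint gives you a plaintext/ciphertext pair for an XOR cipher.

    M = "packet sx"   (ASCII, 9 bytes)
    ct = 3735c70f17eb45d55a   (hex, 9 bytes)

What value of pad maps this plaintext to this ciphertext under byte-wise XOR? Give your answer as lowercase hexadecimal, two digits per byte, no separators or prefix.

Since ct = M ⊕ pad, XORing both sides with M gives pad = M ⊕ ct.
byte 0: 01110000 ⊕ 00110111 = 01000111
byte 1: 01100001 ⊕ 00110101 = 01010100
byte 2: 01100011 ⊕ 11000111 = 10100100
byte 3: 01101011 ⊕ 00001111 = 01100100
byte 4: 01100101 ⊕ 00010111 = 01110010
byte 5: 01110100 ⊕ 11101011 = 10011111
byte 6: 00100000 ⊕ 01000101 = 01100101
byte 7: 01110011 ⊕ 11010101 = 10100110
byte 8: 01111000 ⊕ 01011010 = 00100010

4754a464729f65a622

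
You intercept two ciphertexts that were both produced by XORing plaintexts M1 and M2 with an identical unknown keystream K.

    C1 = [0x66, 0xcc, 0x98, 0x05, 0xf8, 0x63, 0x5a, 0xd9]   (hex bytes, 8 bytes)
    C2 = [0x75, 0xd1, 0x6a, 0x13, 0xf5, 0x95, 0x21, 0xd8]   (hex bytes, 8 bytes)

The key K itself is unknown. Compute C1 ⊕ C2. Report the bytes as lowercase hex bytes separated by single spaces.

C1 ⊕ C2 = (M1 ⊕ K) ⊕ (M2 ⊕ K) = M1 ⊕ M2 — the shared key cancels under XOR.
byte 0: 66 XOR 75 = 13
byte 1: cc XOR d1 = 1d
byte 2: 98 XOR 6a = f2
byte 3: 05 XOR 13 = 16
byte 4: f8 XOR f5 = 0d
byte 5: 63 XOR 95 = f6
byte 6: 5a XOR 21 = 7b
byte 7: d9 XOR d8 = 01

13 1d f2 16 0d f6 7b 01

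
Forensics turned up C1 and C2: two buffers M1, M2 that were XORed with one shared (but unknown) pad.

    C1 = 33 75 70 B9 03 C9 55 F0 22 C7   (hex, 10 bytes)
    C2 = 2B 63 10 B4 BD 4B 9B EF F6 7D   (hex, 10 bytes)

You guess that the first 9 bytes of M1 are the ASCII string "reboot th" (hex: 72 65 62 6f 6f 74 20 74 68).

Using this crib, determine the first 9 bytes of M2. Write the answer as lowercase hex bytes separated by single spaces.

6a 73 02 62 d1 f6 ee 6b bc

First, C1 ⊕ C2 = (M1 ⊕ K) ⊕ (M2 ⊕ K) = M1 ⊕ M2, so the key drops out. Then M2 = (M1 ⊕ M2) ⊕ M1 over the first 9 bytes.
byte 0: (33 ^ 2b) ^ 72 = 18 ^ 72 = 6a
byte 1: (75 ^ 63) ^ 65 = 16 ^ 65 = 73
byte 2: (70 ^ 10) ^ 62 = 60 ^ 62 = 02
byte 3: (b9 ^ b4) ^ 6f = 0d ^ 6f = 62
byte 4: (03 ^ bd) ^ 6f = be ^ 6f = d1
byte 5: (c9 ^ 4b) ^ 74 = 82 ^ 74 = f6
byte 6: (55 ^ 9b) ^ 20 = ce ^ 20 = ee
byte 7: (f0 ^ ef) ^ 74 = 1f ^ 74 = 6b
byte 8: (22 ^ f6) ^ 68 = d4 ^ 68 = bc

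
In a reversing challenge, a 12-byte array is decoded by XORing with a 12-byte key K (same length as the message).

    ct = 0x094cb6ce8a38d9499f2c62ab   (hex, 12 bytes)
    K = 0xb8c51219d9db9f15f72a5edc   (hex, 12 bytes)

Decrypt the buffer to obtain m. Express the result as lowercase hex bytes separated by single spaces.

b1 89 a4 d7 53 e3 46 5c 68 06 3c 77

XOR is its own inverse, so applying the key byte-wise gives the result directly.
  9 ⊕ 184 = 177
 76 ⊕ 197 = 137
182 ⊕  18 = 164
206 ⊕  25 = 215
138 ⊕ 217 =  83
 56 ⊕ 219 = 227
217 ⊕ 159 =  70
 73 ⊕  21 =  92
159 ⊕ 247 = 104
 44 ⊕  42 =   6
 98 ⊕  94 =  60
171 ⊕ 220 = 119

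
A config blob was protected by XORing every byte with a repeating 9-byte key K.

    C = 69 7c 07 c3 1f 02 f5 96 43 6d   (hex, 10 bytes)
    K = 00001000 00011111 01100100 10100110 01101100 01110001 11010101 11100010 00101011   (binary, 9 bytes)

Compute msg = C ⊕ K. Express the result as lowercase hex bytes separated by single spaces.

The 9-byte key repeats, so the effective keystream is 08 1f 64 a6 6c 71 d5 e2 2b 08.
byte 0: 69 ⊕ 08 = 61
byte 1: 7c ⊕ 1f = 63
byte 2: 07 ⊕ 64 = 63
byte 3: c3 ⊕ a6 = 65
byte 4: 1f ⊕ 6c = 73
byte 5: 02 ⊕ 71 = 73
byte 6: f5 ⊕ d5 = 20
byte 7: 96 ⊕ e2 = 74
byte 8: 43 ⊕ 2b = 68
byte 9: 6d ⊕ 08 = 65

61 63 63 65 73 73 20 74 68 65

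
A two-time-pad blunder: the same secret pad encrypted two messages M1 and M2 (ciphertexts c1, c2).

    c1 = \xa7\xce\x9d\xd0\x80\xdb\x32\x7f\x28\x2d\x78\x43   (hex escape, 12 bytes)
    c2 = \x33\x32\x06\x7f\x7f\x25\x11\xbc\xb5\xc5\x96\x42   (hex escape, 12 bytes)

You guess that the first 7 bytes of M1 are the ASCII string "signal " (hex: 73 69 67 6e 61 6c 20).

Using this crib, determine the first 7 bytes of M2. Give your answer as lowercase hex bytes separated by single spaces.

First, c1 ⊕ c2 = (M1 ⊕ K) ⊕ (M2 ⊕ K) = M1 ⊕ M2, so the key drops out. Then M2 = (M1 ⊕ M2) ⊕ M1 over the first 7 bytes.
byte 0: (a7 ^ 33) ^ 73 = 94 ^ 73 = e7
byte 1: (ce ^ 32) ^ 69 = fc ^ 69 = 95
byte 2: (9d ^ 06) ^ 67 = 9b ^ 67 = fc
byte 3: (d0 ^ 7f) ^ 6e = af ^ 6e = c1
byte 4: (80 ^ 7f) ^ 61 = ff ^ 61 = 9e
byte 5: (db ^ 25) ^ 6c = fe ^ 6c = 92
byte 6: (32 ^ 11) ^ 20 = 23 ^ 20 = 03

e7 95 fc c1 9e 92 03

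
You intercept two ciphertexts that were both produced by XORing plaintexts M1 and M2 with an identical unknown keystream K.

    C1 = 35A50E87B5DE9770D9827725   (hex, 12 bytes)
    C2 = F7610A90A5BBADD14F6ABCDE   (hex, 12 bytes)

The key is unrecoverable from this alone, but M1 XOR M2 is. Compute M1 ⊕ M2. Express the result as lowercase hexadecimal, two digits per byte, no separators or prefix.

c2c4041710653aa196e8cbfb

C1 ⊕ C2 = (M1 ⊕ K) ⊕ (M2 ⊕ K) = M1 ⊕ M2 — the shared key cancels under XOR.
byte 0:  53 XOR 247 = 194
byte 1: 165 XOR  97 = 196
byte 2:  14 XOR  10 =   4
byte 3: 135 XOR 144 =  23
byte 4: 181 XOR 165 =  16
byte 5: 222 XOR 187 = 101
byte 6: 151 XOR 173 =  58
byte 7: 112 XOR 209 = 161
byte 8: 217 XOR  79 = 150
byte 9: 130 XOR 106 = 232
byte 10: 119 XOR 188 = 203
byte 11:  37 XOR 222 = 251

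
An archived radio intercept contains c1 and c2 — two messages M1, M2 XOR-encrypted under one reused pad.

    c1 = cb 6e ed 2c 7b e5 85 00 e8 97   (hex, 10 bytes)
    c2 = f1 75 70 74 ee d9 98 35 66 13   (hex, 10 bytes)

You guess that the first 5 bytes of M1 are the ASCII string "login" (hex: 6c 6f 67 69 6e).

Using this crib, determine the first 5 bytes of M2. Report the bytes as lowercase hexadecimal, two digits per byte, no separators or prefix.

First, c1 ⊕ c2 = (M1 ⊕ K) ⊕ (M2 ⊕ K) = M1 ⊕ M2, so the key drops out. Then M2 = (M1 ⊕ M2) ⊕ M1 over the first 5 bytes.
byte 0: (cb XOR f1) XOR 6c = 3a XOR 6c = 56
byte 1: (6e XOR 75) XOR 6f = 1b XOR 6f = 74
byte 2: (ed XOR 70) XOR 67 = 9d XOR 67 = fa
byte 3: (2c XOR 74) XOR 69 = 58 XOR 69 = 31
byte 4: (7b XOR ee) XOR 6e = 95 XOR 6e = fb

5674fa31fb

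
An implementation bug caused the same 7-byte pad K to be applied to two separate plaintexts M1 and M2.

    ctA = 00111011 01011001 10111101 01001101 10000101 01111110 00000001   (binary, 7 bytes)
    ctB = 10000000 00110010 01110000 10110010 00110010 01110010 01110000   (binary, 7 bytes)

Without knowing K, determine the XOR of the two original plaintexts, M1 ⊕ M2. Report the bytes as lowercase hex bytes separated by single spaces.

bb 6b cd ff b7 0c 71

ctA ⊕ ctB = (M1 ⊕ K) ⊕ (M2 ⊕ K) = M1 ⊕ M2 — the shared key cancels under XOR.
00111011 ⊕ 10000000 = 10111011
01011001 ⊕ 00110010 = 01101011
10111101 ⊕ 01110000 = 11001101
01001101 ⊕ 10110010 = 11111111
10000101 ⊕ 00110010 = 10110111
01111110 ⊕ 01110010 = 00001100
00000001 ⊕ 01110000 = 01110001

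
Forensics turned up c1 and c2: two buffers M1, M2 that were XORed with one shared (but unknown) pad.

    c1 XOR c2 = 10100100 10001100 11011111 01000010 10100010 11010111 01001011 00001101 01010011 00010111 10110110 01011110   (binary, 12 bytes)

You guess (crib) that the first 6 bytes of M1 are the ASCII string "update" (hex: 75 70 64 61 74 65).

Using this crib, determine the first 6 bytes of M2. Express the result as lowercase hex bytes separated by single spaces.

d1 fc bb 23 d6 b2

Since c1 ⊕ c2 = M1 ⊕ M2, XORing with the guessed M1 bytes yields the corresponding M2 bytes: M2 = (c1 ⊕ c2) ⊕ M1.
byte 0: a4 ^ 75 = d1
byte 1: 8c ^ 70 = fc
byte 2: df ^ 64 = bb
byte 3: 42 ^ 61 = 23
byte 4: a2 ^ 74 = d6
byte 5: d7 ^ 65 = b2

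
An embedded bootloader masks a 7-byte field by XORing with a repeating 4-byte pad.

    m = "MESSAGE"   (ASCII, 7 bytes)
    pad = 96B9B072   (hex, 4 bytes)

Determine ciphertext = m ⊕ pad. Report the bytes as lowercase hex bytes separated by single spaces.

The 4-byte key repeats, so the effective keystream is 96 b9 b0 72 96 b9 b0.
byte 0: 4d ⊕ 96 = db
byte 1: 45 ⊕ b9 = fc
byte 2: 53 ⊕ b0 = e3
byte 3: 53 ⊕ 72 = 21
byte 4: 41 ⊕ 96 = d7
byte 5: 47 ⊕ b9 = fe
byte 6: 45 ⊕ b0 = f5

db fc e3 21 d7 fe f5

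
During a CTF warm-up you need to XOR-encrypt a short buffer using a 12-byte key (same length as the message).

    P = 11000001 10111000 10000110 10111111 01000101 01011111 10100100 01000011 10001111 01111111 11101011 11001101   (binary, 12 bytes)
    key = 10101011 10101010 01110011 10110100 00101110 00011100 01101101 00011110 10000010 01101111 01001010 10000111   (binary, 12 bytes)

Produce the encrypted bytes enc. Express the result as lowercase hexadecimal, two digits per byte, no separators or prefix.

6a12f50b6b43c95d0d10a14a

c1 ^ ab = 6a
b8 ^ aa = 12
86 ^ 73 = f5
bf ^ b4 = 0b
45 ^ 2e = 6b
5f ^ 1c = 43
a4 ^ 6d = c9
43 ^ 1e = 5d
8f ^ 82 = 0d
7f ^ 6f = 10
eb ^ 4a = a1
cd ^ 87 = 4a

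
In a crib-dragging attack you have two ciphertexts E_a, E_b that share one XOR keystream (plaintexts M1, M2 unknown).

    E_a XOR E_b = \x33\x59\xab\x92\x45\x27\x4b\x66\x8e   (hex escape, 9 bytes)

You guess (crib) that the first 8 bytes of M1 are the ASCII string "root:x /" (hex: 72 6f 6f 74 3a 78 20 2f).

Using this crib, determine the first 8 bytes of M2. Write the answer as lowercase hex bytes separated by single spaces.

Since E_a ⊕ E_b = M1 ⊕ M2, XORing with the guessed M1 bytes yields the corresponding M2 bytes: M2 = (E_a ⊕ E_b) ⊕ M1.
 51 ⊕ 114 =  65
 89 ⊕ 111 =  54
171 ⊕ 111 = 196
146 ⊕ 116 = 230
 69 ⊕  58 = 127
 39 ⊕ 120 =  95
 75 ⊕  32 = 107
102 ⊕  47 =  73

41 36 c4 e6 7f 5f 6b 49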